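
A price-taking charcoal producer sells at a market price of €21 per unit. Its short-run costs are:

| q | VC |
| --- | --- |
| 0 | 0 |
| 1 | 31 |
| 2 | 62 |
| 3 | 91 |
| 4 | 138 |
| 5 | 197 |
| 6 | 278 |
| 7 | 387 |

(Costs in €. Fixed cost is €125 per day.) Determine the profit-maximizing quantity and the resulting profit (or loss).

Compute π = P·q − TC at each output: q=0: -125; q=1: -135; q=2: -145; q=3: -153; q=4: -179; q=5: -217; q=6: -277; q=7: -365.
Profit is highest at q = 0. Equivalently, the lowest AVC in the table is 91/3 ≈ €30.33 at q = 3, and P = €21 falls below it — price never covers variable cost, so the firm shuts down and loses only its fixed cost.

q = 0 (shut down); profit = -€125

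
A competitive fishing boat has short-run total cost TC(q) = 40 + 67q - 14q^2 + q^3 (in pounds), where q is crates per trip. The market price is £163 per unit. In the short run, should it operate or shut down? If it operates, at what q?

Produce at q = 12

Strip out fixed cost: VC = 67q - 14q^2 + q^3. Then AVC = 67 - 14q + q^2 and MC = 67 - 28q + 3q^2.
The AVC parabola has its vertex at q = 14/2 = 7, where AVC = 67 - 14·7 + 7^2 = £18.
P = £163 exceeds min AVC = £18, so the firm stays open.
Solving P = MC: -96 - 28q + 3q^2 = 0 ⇒ q = -8/3 or 12. On the upward-sloping branch, q* = 12.
Check: AVC at q = 12 is £43 ≤ P, so revenue covers variable cost.
Profit = P·q − TC = 163·12 − 556 = £1400.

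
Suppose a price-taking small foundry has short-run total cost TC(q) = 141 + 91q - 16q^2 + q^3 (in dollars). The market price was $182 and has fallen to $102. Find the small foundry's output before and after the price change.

AVC = 91 - 16q + q^2, minimized at q = 8 where min AVC = $27. MC = 91 - 32q + 3q^2.
At P = $182 ≥ min AVC, set P = MC on the rising branch: q = 13.
At P = $102 ≥ min AVC, set P = MC: q = 11. The firm stays open but cuts output.

Output falls from 13 to 11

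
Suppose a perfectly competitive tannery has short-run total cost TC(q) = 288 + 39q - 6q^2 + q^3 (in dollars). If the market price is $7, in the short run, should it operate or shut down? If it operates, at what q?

Shut down

From TC, MC = TC'(q) = 39 - 12q + 3q^2 and AVC = VC/q = 39 - 6q + q^2.
AVC hits its minimum where MC = AVC, at q = 3, giving min AVC = 39 - 6·3 + 3^2 = $30.
P = $7 lies below min AVC = $30; no output level covers variable cost.
Best response: produce nothing and absorb the $288 fixed cost.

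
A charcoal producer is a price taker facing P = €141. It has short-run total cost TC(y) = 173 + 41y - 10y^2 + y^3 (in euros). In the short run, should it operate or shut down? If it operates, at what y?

Produce at y = 10

Variable cost is VC = 41y - 10y^2 + y^3, so AVC = VC/y = 41 - 10y + y^2 and MC = dTC/dy = 41 - 20y + 3y^2.
AVC hits its minimum where MC = AVC, at y = 5, giving min AVC = 41 - 10·5 + 5^2 = €16.
Because €141 ≥ €16, revenue can cover variable cost; the firm operates.
Solving P = MC: -100 - 20y + 3y^2 = 0 ⇒ y = -10/3 or 10. On the upward-sloping branch, y* = 10.
Check: AVC at y = 10 is €41 ≤ P, so revenue covers variable cost.
Profit = P·y − TC = 141·10 − 583 = €827.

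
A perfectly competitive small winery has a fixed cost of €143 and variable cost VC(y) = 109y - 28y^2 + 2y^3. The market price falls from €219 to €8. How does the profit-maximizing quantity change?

AVC = 109 - 28y + 2y^2, minimized at y = 7 where min AVC = €11. MC = 109 - 56y + 6y^2.
With P = €219 above the shutdown price, P = MC gives y = 11.
At P = €8 < min AVC = €11, price no longer covers variable cost at any output, so the firm shuts down: y = 0.

Output falls from 11 to 0 (the firm shuts down)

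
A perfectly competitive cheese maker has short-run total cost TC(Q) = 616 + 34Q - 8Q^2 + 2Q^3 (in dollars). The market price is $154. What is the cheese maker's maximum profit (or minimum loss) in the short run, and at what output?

AVC = 34 - 8Q + 2Q^2; min AVC = $26 at Q = 2. Since P = $154 ≥ min AVC, the firm produces.
With MC = 34 - 16Q + 6Q^2, P = MC on the upward-sloping part at Q* = 6.
TR = 154·6 = 924. TC = 616 + 348 = 964. Profit = 924 − 964 = -$40.
By producing, the firm covers all variable cost plus $576 of fixed cost; shutting down would lose the full $616.

Profit = -$40 at Q = 6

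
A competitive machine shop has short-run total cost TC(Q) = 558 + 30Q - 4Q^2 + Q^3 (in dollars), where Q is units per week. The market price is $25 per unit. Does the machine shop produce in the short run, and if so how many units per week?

Variable cost is VC = 30Q - 4Q^2 + Q^3, so AVC = VC/Q = 30 - 4Q + Q^2 and MC = dTC/dQ = 30 - 8Q + 3Q^2.
AVC is minimized where dAVC/dQ = -4 + 2Q = 0, at Q = 2; min AVC = 30 - 4·2 + 2^2 = $26.
Since P = $25 < min AVC = $26, price fails to cover variable cost at any output.
The firm minimizes its loss by shutting down and losing only its fixed cost of $558.

Shut down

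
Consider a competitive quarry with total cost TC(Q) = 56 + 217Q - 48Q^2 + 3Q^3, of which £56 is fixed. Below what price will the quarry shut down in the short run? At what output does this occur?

£25 per unit, at Q = 8

The shutdown price is the minimum of AVC. VC = 217Q - 48Q^2 + 3Q^3, so AVC = 217 - 48Q + 3Q^2.
At the minimum of AVC, MC = AVC. MC = 217 - 96Q + 9Q^2; setting MC = AVC gives 6Q^2 - 48Q = 0, so Q = 8. min AVC = 25.
For P < £25 the firm produces nothing.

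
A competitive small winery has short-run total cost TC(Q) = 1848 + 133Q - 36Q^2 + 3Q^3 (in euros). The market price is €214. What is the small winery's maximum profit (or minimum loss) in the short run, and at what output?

AVC = 133 - 36Q + 3Q^2 has its minimum €25 at Q = 6; price €214 clears that bar, so the firm operates.
With MC = 133 - 72Q + 9Q^2, P = MC on the upward-sloping part at Q* = 9.
TR = 214·9 = 1926. TC = 1848 + 468 = 2316. Profit = 1926 − 2316 = -€390.
Shutting down would mean losing the fixed cost of €1848, so operating at a loss of €390 is better by €1458.

Profit = -€390 at Q = 9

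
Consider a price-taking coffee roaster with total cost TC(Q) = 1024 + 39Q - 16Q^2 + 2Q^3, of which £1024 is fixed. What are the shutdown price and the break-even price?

Shutdown price = £7; break-even price = £167

AVC = 39 - 16Q + 2Q^2; minimized at Q = 4, giving min AVC = £7. That is the shutdown price.
ATC = 1024/Q + 39 - 16Q + 2Q^2. Setting dATC/dQ = −1024/Q^2 − 16 + 4Q = 0 gives Q = 8 (since 4·8^3 − 16·8^2 = 1024).
min ATC = 1024/8 + 39 − 16·8 + 2·8^2 = £167. That is the break-even price.
For £7 ≤ P < £167 the firm produces at a loss; below £7 it shuts down.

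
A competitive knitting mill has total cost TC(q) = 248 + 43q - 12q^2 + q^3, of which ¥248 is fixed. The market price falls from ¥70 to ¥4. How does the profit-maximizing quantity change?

Output falls from 9 to 0 (the firm shuts down)

AVC = 43 - 12q + q^2, minimized at q = 6 where min AVC = ¥7. MC = 43 - 24q + 3q^2.
With P = ¥70 above the shutdown price, P = MC gives q = 9.
At P = ¥4 < min AVC = ¥7, price no longer covers variable cost at any output, so the firm shuts down: q = 0.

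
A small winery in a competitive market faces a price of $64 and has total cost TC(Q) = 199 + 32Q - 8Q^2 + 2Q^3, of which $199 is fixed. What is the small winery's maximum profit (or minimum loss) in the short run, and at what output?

AVC = 32 - 8Q + 2Q^2 has its minimum $24 at Q = 2; price $64 clears that bar, so the firm operates.
With MC = 32 - 16Q + 6Q^2, P = MC on the upward-sloping part at Q* = 4.
TR = 64·4 = 256. TC = 199 + 128 = 327. Profit = 256 − 327 = -$71.
By producing, the firm covers all variable cost plus $128 of fixed cost; shutting down would lose the full $199.

Profit = -$71 at Q = 4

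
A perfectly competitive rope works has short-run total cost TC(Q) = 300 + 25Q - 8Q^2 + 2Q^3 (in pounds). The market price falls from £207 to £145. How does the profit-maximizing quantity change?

Output falls from 7 to 6

MC = 25 - 16Q + 6Q^2; the shutdown threshold is min AVC = £17 (at Q = 2).
With P = £207 above the shutdown price, P = MC gives Q = 7.
At P = £145 ≥ min AVC, set P = MC: Q = 6. The firm stays open but cuts output.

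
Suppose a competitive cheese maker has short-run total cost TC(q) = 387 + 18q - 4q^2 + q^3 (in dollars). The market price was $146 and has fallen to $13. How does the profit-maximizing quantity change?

AVC = 18 - 4q + q^2, minimized at q = 2 where min AVC = $14. MC = 18 - 8q + 3q^2.
At P = $146 ≥ min AVC, set P = MC on the rising branch: q = 8.
At P = $13 < min AVC = $14, price no longer covers variable cost at any output, so the firm shuts down: q = 0.

Output falls from 8 to 0 (the firm shuts down)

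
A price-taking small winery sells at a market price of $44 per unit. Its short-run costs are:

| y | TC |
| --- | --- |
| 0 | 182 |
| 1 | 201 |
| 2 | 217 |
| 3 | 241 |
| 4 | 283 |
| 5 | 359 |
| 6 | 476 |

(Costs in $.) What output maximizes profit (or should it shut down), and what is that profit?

y = 4; profit = -$107

Compute π = P·y − TC at each output: y=0: -182; y=1: -157; y=2: -129; y=3: -109; y=4: -107; y=5: -139; y=6: -212.
Profit is maximized at y = 4. AVC there is 101/4 = $25.25 ≤ P, so producing beats shutting down (which would give -$182).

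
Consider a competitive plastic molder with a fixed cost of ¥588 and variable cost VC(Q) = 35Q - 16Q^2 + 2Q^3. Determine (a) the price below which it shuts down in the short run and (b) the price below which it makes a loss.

Shutdown price = ¥3; break-even price = ¥105

AVC = 35 - 16Q + 2Q^2; minimized at Q = 4, giving min AVC = ¥3. That is the shutdown price.
ATC = 588/Q + 35 - 16Q + 2Q^2. Setting dATC/dQ = −588/Q^2 − 16 + 4Q = 0 gives Q = 7 (since 4·7^3 − 16·7^2 = 588).
min ATC = 588/7 + 35 − 16·7 + 2·7^2 = ¥105. That is the break-even price.
For ¥3 ≤ P < ¥105 the firm produces at a loss; below ¥3 it shuts down.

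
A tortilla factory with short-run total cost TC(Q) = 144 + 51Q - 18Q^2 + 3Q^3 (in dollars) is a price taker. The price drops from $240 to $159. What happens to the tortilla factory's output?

Output falls from 7 to 6

MC = 51 - 36Q + 9Q^2; the shutdown threshold is min AVC = $24 (at Q = 3).
At P = $240 ≥ min AVC, set P = MC on the rising branch: Q = 7.
At P = $159 ≥ min AVC, set P = MC: Q = 6. The firm stays open but cuts output.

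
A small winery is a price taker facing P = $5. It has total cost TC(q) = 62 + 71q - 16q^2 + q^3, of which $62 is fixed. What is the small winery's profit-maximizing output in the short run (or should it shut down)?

From TC, MC = TC'(q) = 71 - 32q + 3q^2 and AVC = VC/q = 71 - 16q + q^2.
AVC is minimized where dAVC/dq = -16 + 2q = 0, at q = 8; min AVC = 71 - 16·8 + 8^2 = $7.
P = $5 lies below min AVC = $7; no output level covers variable cost.
The firm minimizes its loss by shutting down and losing only its fixed cost of $62.

Shut down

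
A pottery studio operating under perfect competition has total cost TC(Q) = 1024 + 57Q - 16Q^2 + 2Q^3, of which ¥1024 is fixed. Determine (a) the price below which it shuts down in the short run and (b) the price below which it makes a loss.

Shutdown price = ¥25; break-even price = ¥185

AVC = 57 - 16Q + 2Q^2; minimized at Q = 4, giving min AVC = ¥25. That is the shutdown price.
ATC = 1024/Q + 57 - 16Q + 2Q^2. Setting dATC/dQ = −1024/Q^2 − 16 + 4Q = 0 gives Q = 8 (since 4·8^3 − 16·8^2 = 1024).
min ATC = 1024/8 + 57 − 16·8 + 2·8^2 = ¥185. That is the break-even price.
For ¥25 ≤ P < ¥185 the firm produces at a loss; below ¥25 it shuts down.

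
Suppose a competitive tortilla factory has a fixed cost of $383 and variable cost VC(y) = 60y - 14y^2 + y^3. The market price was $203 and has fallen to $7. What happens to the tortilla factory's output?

AVC = 60 - 14y + y^2, minimized at y = 7 where min AVC = $11. MC = 60 - 28y + 3y^2.
With P = $203 above the shutdown price, P = MC gives y = 13.
At P = $7 < min AVC = $11, price no longer covers variable cost at any output, so the firm shuts down: y = 0.

Output falls from 13 to 0 (the firm shuts down)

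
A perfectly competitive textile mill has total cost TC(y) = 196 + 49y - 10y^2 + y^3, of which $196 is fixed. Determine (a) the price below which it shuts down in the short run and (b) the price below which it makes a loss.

Shutdown price = $24; break-even price = $56

Shutdown price = min AVC. AVC = 49 - 10y + y^2, with vertex at y = 5 and minimum $24.
ATC = 196/y + 49 - 10y + y^2. Setting dATC/dy = −196/y^2 − 10 + 2y = 0 gives y = 7 (since 2·7^3 − 10·7^2 = 196).
min ATC = 196/7 + 49 − 10·7 + 7^2 = $56. That is the break-even price.
For $24 ≤ P < $56 the firm produces at a loss; below $24 it shuts down.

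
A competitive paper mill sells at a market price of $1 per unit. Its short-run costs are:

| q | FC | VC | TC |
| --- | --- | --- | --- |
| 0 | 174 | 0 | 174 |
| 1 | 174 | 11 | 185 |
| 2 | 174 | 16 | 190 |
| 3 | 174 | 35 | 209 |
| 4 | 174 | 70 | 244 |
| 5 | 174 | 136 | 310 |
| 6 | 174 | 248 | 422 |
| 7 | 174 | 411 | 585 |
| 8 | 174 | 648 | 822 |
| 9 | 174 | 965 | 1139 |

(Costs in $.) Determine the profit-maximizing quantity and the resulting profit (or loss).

q = 0 (shut down); profit = -$174

Tabulate TR − TC: q=0: -174; q=1: -184; q=2: -188; q=3: -206; q=4: -240; q=5: -305; q=6: -416; q=7: -578; q=8: -814; q=9: -1130.
Profit is highest at q = 0. Equivalently, the lowest AVC in the table is 16/2 ≈ $8 at q = 2, and P = $1 falls below it — price never covers variable cost, so the firm shuts down and loses only its fixed cost.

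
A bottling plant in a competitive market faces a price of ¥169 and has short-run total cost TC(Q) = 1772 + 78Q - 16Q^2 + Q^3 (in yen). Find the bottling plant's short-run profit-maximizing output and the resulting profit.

Profit = -¥82 at Q = 13

AVC = 78 - 16Q + Q^2; min AVC = ¥14 at Q = 8. Since P = ¥169 ≥ min AVC, the firm produces.
MC = 78 - 32Q + 3Q^2. Setting P = MC and taking the root on the rising branch gives Q* = 13.
TR = 169·13 = 2197. TC = 1772 + 507 = 2279. Profit = 2197 − 2279 = -¥82.
By producing, the firm covers all variable cost plus ¥1690 of fixed cost; shutting down would lose the full ¥1772.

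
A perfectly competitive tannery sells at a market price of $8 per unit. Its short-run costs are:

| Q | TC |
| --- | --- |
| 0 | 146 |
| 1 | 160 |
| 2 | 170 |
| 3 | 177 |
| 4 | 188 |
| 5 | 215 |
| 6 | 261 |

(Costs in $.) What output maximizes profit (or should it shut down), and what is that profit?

Compute π = P·Q − TC at each output: Q=0: -146; Q=1: -152; Q=2: -154; Q=3: -153; Q=4: -156; Q=5: -175; Q=6: -213.
Profit is highest at Q = 0. Equivalently, the lowest AVC in the table is 31/3 ≈ $10.33 at Q = 3, and P = $8 falls below it — price never covers variable cost, so the firm shuts down and loses only its fixed cost.

Q = 0 (shut down); profit = -$146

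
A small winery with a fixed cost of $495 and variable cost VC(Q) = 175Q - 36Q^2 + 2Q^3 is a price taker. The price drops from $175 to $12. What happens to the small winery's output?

MC = 175 - 72Q + 6Q^2; the shutdown threshold is min AVC = $13 (at Q = 9).
At P = $175 ≥ min AVC, set P = MC on the rising branch: Q = 12.
At P = $12 < min AVC = $13, price no longer covers variable cost at any output, so the firm shuts down: Q = 0.

Output falls from 12 to 0 (the firm shuts down)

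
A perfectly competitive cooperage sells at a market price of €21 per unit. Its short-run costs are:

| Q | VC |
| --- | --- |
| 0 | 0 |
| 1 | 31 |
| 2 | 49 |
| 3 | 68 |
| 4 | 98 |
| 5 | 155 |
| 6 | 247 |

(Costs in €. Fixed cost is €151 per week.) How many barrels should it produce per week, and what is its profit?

Q = 0 (shut down); profit = -€151

Compute π = P·Q − TC at each output: Q=0: -151; Q=1: -161; Q=2: -158; Q=3: -156; Q=4: -165; Q=5: -201; Q=6: -272.
Profit is highest at Q = 0. Equivalently, the lowest AVC in the table is 68/3 ≈ €22.67 at Q = 3, and P = €21 falls below it — price never covers variable cost, so the firm shuts down and loses only its fixed cost.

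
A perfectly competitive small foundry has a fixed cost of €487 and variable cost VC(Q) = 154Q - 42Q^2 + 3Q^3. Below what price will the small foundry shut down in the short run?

The shutdown price is the minimum of AVC. VC = 154Q - 42Q^2 + 3Q^3, so AVC = 154 - 42Q + 3Q^2.
dAVC/dQ = -42 + 6Q = 0 gives Q = 7. min AVC = 154 - 42·7 + 3·7^2 = 7.
So the shutdown price is €7.

€7 per unit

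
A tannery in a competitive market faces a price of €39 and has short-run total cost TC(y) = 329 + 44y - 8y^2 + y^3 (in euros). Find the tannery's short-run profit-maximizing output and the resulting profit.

Profit = -€279 at y = 5

AVC = 44 - 8y + y^2 has its minimum €28 at y = 4; price €39 clears that bar, so the firm operates.
With MC = 44 - 16y + 3y^2, P = MC on the upward-sloping part at y* = 5.
TR = 39·5 = 195. TC = 329 + 145 = 474. Profit = 195 − 474 = -€279.
By producing, the firm covers all variable cost plus €50 of fixed cost; shutting down would lose the full €329.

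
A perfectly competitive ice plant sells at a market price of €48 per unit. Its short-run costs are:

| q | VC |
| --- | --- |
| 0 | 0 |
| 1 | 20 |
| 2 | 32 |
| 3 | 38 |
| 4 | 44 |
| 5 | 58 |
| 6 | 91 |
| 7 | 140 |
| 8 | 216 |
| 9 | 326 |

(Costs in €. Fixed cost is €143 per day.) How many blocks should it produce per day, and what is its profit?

q = 6; profit = €54

Compute π = P·q − TC at each output: q=0: -143; q=1: -115; q=2: -79; q=3: -37; q=4: 5; q=5: 39; q=6: 54; q=7: 53; q=8: 25; q=9: -37.
Profit is maximized at q = 6. AVC there is 91/6 = €15.17 ≤ P, so producing beats shutting down (which would give -€143).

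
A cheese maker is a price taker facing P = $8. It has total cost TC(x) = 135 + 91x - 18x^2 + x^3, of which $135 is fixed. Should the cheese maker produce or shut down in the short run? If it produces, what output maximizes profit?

From TC, MC = TC'(x) = 91 - 36x + 3x^2 and AVC = VC/x = 91 - 18x + x^2.
The AVC parabola has its vertex at x = 18/2 = 9, where AVC = 91 - 18·9 + 9^2 = $10.
With P < min AVC ($8 < $10), every unit sold adds to the loss.
Best response: produce nothing and absorb the $135 fixed cost.

Shut down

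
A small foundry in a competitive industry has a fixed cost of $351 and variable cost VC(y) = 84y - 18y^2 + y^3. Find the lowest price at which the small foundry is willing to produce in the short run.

The firm shuts down when price falls below the minimum of average variable cost. AVC = VC/y = 84 - 18y + y^2.
At the minimum of AVC, MC = AVC. MC = 84 - 36y + 3y^2; setting MC = AVC gives 2y^2 - 18y = 0, so y = 9. min AVC = 3.
For P < $3 the firm produces nothing.

$3 per unit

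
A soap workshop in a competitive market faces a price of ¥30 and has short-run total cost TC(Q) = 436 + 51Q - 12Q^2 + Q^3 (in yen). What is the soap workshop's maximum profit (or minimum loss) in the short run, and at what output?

AVC = 51 - 12Q + Q^2 has its minimum ¥15 at Q = 6; price ¥30 clears that bar, so the firm operates.
With MC = 51 - 24Q + 3Q^2, P = MC on the upward-sloping part at Q* = 7.
TR = 30·7 = 210. TC = 436 + 112 = 548. Profit = 210 − 548 = -¥338.
By producing, the firm covers all variable cost plus ¥98 of fixed cost; shutting down would lose the full ¥436.

Profit = -¥338 at Q = 7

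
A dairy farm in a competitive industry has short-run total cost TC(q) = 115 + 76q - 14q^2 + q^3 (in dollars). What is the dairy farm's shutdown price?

$27 per unit

Short-run supply begins at min AVC. From VC = 76q - 14q^2 + q^3, AVC = 76 - 14q + q^2.
At the minimum of AVC, MC = AVC. MC = 76 - 28q + 3q^2; setting MC = AVC gives 2q^2 - 14q = 0, so q = 7. min AVC = 27.
So the shutdown price is $27.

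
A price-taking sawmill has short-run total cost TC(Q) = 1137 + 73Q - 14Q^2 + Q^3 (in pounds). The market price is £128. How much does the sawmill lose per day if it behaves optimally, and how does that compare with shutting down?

Profit = -£169 at Q = 11

AVC = 73 - 14Q + Q^2; min AVC = £24 at Q = 7. Since P = £128 ≥ min AVC, the firm produces.
MC = 73 - 28Q + 3Q^2. Setting P = MC and taking the root on the rising branch gives Q* = 11.
TR = 128·11 = 1408. TC = 1137 + 440 = 1577. Profit = 1408 − 1577 = -£169.
Shutting down would mean losing the fixed cost of £1137, so operating at a loss of £169 is better by £968.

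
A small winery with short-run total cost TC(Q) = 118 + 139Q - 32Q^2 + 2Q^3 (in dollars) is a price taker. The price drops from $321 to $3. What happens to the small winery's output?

AVC = 139 - 32Q + 2Q^2, minimized at Q = 8 where min AVC = $11. MC = 139 - 64Q + 6Q^2.
At P = $321 ≥ min AVC, set P = MC on the rising branch: Q = 13.
At P = $3 < min AVC = $11, price no longer covers variable cost at any output, so the firm shuts down: Q = 0.

Output falls from 13 to 0 (the firm shuts down)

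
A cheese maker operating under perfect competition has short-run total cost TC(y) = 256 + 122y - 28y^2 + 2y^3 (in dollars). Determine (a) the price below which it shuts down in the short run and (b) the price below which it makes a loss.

Shutdown price = $24; break-even price = $58

AVC = 122 - 28y + 2y^2; minimized at y = 7, giving min AVC = $24. That is the shutdown price.
ATC = 256/y + 122 - 28y + 2y^2. Setting dATC/dy = −256/y^2 − 28 + 4y = 0 gives y = 8 (since 4·8^3 − 28·8^2 = 256).
min ATC = 256/8 + 122 − 28·8 + 2·8^2 = $58. That is the break-even price.
Between these two prices the firm operates at a loss; above $58 it earns a profit.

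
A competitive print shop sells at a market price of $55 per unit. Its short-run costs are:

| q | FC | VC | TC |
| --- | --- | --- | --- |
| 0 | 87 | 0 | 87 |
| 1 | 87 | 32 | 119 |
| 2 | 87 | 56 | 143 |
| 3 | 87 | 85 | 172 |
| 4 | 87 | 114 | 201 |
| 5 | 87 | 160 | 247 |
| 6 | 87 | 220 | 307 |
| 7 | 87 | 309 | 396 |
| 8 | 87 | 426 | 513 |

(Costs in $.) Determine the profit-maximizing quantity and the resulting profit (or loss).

q = 5; profit = $28

Compute π = P·q − TC at each output: q=0: -87; q=1: -64; q=2: -33; q=3: -7; q=4: 19; q=5: 28; q=6: 23; q=7: -11; q=8: -73.
Profit is maximized at q = 5. AVC there is 160/5 = $32 ≤ P, so producing beats shutting down (which would give -$87).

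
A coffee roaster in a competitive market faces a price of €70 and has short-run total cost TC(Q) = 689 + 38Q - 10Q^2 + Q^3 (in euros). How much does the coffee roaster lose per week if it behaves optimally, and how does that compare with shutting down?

AVC = 38 - 10Q + Q^2 has its minimum €13 at Q = 5; price €70 clears that bar, so the firm operates.
MC = 38 - 20Q + 3Q^2. Setting P = MC and taking the root on the rising branch gives Q* = 8.
TR = 70·8 = 560. TC = 689 + 176 = 865. Profit = 560 − 865 = -€305.
By producing, the firm covers all variable cost plus €384 of fixed cost; shutting down would lose the full €689.

Profit = -€305 at Q = 8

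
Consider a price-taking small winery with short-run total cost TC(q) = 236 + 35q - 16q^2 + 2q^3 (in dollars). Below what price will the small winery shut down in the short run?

Short-run supply begins at min AVC. From VC = 35q - 16q^2 + 2q^3, AVC = 35 - 16q + 2q^2.
dAVC/dq = -16 + 4q = 0 gives q = 4. min AVC = 35 - 16·4 + 2·4^2 = 3.
The firm shuts down for any P below $3.

$3 per unit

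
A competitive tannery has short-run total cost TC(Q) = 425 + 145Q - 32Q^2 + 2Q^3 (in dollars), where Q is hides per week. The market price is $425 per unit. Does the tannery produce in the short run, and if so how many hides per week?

From TC, MC = TC'(Q) = 145 - 64Q + 6Q^2 and AVC = VC/Q = 145 - 32Q + 2Q^2.
The AVC parabola has its vertex at Q = 32/4 = 8, where AVC = 145 - 32·8 + 2·8^2 = $17.
Because $425 ≥ $17, revenue can cover variable cost; the firm operates.
P = MC gives -280 - 64Q + 6Q^2 = 0, with roots -10/3 and 14. Take the larger (rising MC): Q* = 14.
Check: AVC at Q = 14 is $89 ≤ P, so revenue covers variable cost.
Profit = P·Q − TC = 425·14 − 1671 = $4279.

Produce at Q = 14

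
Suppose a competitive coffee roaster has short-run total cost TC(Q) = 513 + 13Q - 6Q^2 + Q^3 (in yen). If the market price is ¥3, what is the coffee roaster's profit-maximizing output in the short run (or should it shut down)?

Shut down

Strip out fixed cost: VC = 13Q - 6Q^2 + Q^3. Then AVC = 13 - 6Q + Q^2 and MC = 13 - 12Q + 3Q^2.
The AVC parabola has its vertex at Q = 6/2 = 3, where AVC = 13 - 6·3 + 3^2 = ¥4.
With P < min AVC (¥3 < ¥4), every unit sold adds to the loss.
Shutting down limits the loss to fixed cost, ¥513.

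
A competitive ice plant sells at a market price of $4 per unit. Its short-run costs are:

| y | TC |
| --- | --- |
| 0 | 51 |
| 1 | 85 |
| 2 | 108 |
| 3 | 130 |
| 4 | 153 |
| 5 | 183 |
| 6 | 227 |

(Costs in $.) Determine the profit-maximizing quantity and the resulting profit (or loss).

y = 0 (shut down); profit = -$51

Compute π = P·y − TC at each output: y=0: -51; y=1: -81; y=2: -100; y=3: -118; y=4: -137; y=5: -163; y=6: -203.
Profit is highest at y = 0. Equivalently, the lowest AVC in the table is 102/4 ≈ $25.50 at y = 4, and P = $4 falls below it — price never covers variable cost, so the firm shuts down and loses only its fixed cost.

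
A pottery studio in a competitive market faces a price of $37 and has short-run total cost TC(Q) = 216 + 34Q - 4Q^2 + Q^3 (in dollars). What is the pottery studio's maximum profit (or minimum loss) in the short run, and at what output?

Profit = -$198 at Q = 3

AVC = 34 - 4Q + Q^2; min AVC = $30 at Q = 2. Since P = $37 ≥ min AVC, the firm produces.
MC = 34 - 8Q + 3Q^2. Setting P = MC and taking the root on the rising branch gives Q* = 3.
TR = 37·3 = 111. TC = 216 + 93 = 309. Profit = 111 − 309 = -$198.
Shutting down would mean losing the fixed cost of $216, so operating at a loss of $198 is better by $18.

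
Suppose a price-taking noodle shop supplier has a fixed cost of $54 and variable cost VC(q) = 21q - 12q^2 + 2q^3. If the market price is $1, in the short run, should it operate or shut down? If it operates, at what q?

Strip out fixed cost: VC = 21q - 12q^2 + 2q^3. Then AVC = 21 - 12q + 2q^2 and MC = 21 - 24q + 6q^2.
AVC hits its minimum where MC = AVC, at q = 3, giving min AVC = 21 - 12·3 + 2·3^2 = $3.
Since P = $1 < min AVC = $3, price fails to cover variable cost at any output.
The firm minimizes its loss by shutting down and losing only its fixed cost of $54.

Shut down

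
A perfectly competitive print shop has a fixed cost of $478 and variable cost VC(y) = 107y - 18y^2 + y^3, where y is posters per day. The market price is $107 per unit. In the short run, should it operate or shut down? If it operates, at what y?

Produce at y = 12

From TC, MC = TC'(y) = 107 - 36y + 3y^2 and AVC = VC/y = 107 - 18y + y^2.
The AVC parabola has its vertex at y = 18/2 = 9, where AVC = 107 - 18·9 + 9^2 = $26.
Since P = $107 ≥ min AVC = $26, price covers variable cost and the firm should produce.
Set P = MC: 107 = 107 - 36y + 3y^2 → -36y + 3y^2 = 0. The roots are y = 0 and y = 12; the profit-maximizing output is on the rising part of MC, so y* = 12.
Check: AVC at y = 12 is $35 ≤ P, so revenue covers variable cost.
Profit = P·y − TC = 107·12 − 898 = $386.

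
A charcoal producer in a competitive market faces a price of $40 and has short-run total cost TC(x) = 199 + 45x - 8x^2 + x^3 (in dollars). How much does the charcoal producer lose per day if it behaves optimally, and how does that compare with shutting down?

Profit = -$149 at x = 5

AVC = 45 - 8x + x^2; min AVC = $29 at x = 4. Since P = $40 ≥ min AVC, the firm produces.
MC = 45 - 16x + 3x^2. Setting P = MC and taking the root on the rising branch gives x* = 5.
TR = 40·5 = 200. TC = 199 + 150 = 349. Profit = 200 − 349 = -$149.
Shutting down would mean losing the fixed cost of $199, so operating at a loss of $149 is better by $50.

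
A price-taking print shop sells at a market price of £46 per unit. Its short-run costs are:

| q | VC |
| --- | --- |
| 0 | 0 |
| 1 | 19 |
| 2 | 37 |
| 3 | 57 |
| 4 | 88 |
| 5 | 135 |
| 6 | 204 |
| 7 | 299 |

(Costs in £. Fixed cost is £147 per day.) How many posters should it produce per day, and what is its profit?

Compute π = P·q − TC at each output: q=0: -147; q=1: -120; q=2: -92; q=3: -66; q=4: -51; q=5: -52; q=6: -75; q=7: -124.
Profit is maximized at q = 4. AVC there is 88/4 = £22 ≤ P, so producing beats shutting down (which would give -£147).

q = 4; profit = -£51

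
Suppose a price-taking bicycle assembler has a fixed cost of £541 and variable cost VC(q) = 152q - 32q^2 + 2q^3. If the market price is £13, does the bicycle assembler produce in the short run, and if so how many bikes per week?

Variable cost is VC = 152q - 32q^2 + 2q^3, so AVC = VC/q = 152 - 32q + 2q^2 and MC = dTC/dq = 152 - 64q + 6q^2.
AVC hits its minimum where MC = AVC, at q = 8, giving min AVC = 152 - 32·8 + 2·8^2 = £24.
With P < min AVC (£13 < £24), every unit sold adds to the loss.
The firm minimizes its loss by shutting down and losing only its fixed cost of £541.

Shut down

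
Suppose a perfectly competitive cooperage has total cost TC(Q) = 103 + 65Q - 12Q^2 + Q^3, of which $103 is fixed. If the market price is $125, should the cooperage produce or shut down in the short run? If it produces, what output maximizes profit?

Produce at Q = 10

Strip out fixed cost: VC = 65Q - 12Q^2 + Q^3. Then AVC = 65 - 12Q + Q^2 and MC = 65 - 24Q + 3Q^2.
The AVC parabola has its vertex at Q = 12/2 = 6, where AVC = 65 - 12·6 + 6^2 = $29.
Because $125 ≥ $29, revenue can cover variable cost; the firm operates.
Solving P = MC: -60 - 24Q + 3Q^2 = 0 ⇒ Q = -2 or 10. On the upward-sloping branch, Q* = 10.
Check: AVC at Q = 10 is $45 ≤ P, so revenue covers variable cost.
Profit = P·Q − TC = 125·10 − 553 = $697.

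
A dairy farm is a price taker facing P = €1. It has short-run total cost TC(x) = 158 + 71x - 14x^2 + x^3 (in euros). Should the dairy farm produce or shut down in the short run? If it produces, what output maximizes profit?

From TC, MC = TC'(x) = 71 - 28x + 3x^2 and AVC = VC/x = 71 - 14x + x^2.
The AVC parabola has its vertex at x = 14/2 = 7, where AVC = 71 - 14·7 + 7^2 = €22.
With P < min AVC (€1 < €22), every unit sold adds to the loss.
Best response: produce nothing and absorb the €158 fixed cost.

Shut down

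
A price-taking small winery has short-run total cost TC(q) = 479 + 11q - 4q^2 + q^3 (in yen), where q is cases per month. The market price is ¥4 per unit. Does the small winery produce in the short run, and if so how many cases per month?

Variable cost is VC = 11q - 4q^2 + q^3, so AVC = VC/q = 11 - 4q + q^2 and MC = dTC/dq = 11 - 8q + 3q^2.
AVC hits its minimum where MC = AVC, at q = 2, giving min AVC = 11 - 4·2 + 2^2 = ¥7.
With P < min AVC (¥4 < ¥7), every unit sold adds to the loss.
The firm minimizes its loss by shutting down and losing only its fixed cost of ¥479.

Shut down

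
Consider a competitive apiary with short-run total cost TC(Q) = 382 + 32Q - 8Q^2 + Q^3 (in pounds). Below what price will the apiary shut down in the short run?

Short-run supply begins at min AVC. From VC = 32Q - 8Q^2 + Q^3, AVC = 32 - 8Q + Q^2.
dAVC/dQ = -8 + 2Q = 0 gives Q = 4. min AVC = 32 - 8·4 + 4^2 = 16.
So the shutdown price is £16.

£16 per unit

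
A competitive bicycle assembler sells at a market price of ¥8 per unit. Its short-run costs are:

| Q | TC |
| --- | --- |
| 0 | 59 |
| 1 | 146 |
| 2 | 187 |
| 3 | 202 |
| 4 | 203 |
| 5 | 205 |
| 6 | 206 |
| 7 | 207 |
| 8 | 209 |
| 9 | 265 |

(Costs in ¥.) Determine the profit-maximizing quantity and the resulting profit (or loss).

Profit at each row (π = 8Q − TC): Q=0: -59; Q=1: -138; Q=2: -171; Q=3: -178; Q=4: -171; Q=5: -165; Q=6: -158; Q=7: -151; Q=8: -145; Q=9: -193.
Profit is highest at Q = 0. Equivalently, the lowest AVC in the table is 150/8 ≈ ¥18.75 at Q = 8, and P = ¥8 falls below it — price never covers variable cost, so the firm shuts down and loses only its fixed cost.

Q = 0 (shut down); profit = -¥59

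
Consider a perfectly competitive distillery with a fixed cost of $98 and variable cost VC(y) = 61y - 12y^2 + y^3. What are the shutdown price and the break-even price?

AVC = 61 - 12y + y^2; minimized at y = 6, giving min AVC = $25. That is the shutdown price.
ATC = 98/y + 61 - 12y + y^2. Setting dATC/dy = −98/y^2 − 12 + 2y = 0 gives y = 7 (since 2·7^3 − 12·7^2 = 98).
min ATC = 98/7 + 61 − 12·7 + 7^2 = $40. That is the break-even price.
Between these two prices the firm operates at a loss; above $40 it earns a profit.

Shutdown price = $25; break-even price = $40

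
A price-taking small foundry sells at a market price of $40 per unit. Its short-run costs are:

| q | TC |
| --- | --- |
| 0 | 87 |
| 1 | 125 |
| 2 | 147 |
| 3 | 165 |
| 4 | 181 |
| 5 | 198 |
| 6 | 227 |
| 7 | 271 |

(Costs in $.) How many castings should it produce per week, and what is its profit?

Tabulate TR − TC: q=0: -87; q=1: -85; q=2: -67; q=3: -45; q=4: -21; q=5: 2; q=6: 13; q=7: 9.
Profit is maximized at q = 6. AVC there is 140/6 = $23.33 ≤ P, so producing beats shutting down (which would give -$87).

q = 6; profit = $13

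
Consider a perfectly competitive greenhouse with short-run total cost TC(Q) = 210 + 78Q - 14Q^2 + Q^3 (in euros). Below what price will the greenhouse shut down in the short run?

€29 per unit

Short-run supply begins at min AVC. From VC = 78Q - 14Q^2 + Q^3, AVC = 78 - 14Q + Q^2.
dAVC/dQ = -14 + 2Q = 0 gives Q = 7. min AVC = 78 - 14·7 + 7^2 = 29.
So the shutdown price is €29.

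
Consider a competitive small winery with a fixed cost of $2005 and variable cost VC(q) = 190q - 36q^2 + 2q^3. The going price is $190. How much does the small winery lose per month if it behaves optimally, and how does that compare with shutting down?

Profit = -$277 at q = 12

AVC = 190 - 36q + 2q^2 has its minimum $28 at q = 9; price $190 clears that bar, so the firm operates.
MC = 190 - 72q + 6q^2. Setting P = MC and taking the root on the rising branch gives q* = 12.
TR = 190·12 = 2280. TC = 2005 + 552 = 2557. Profit = 2280 − 2557 = -$277.
Shutting down would mean losing the fixed cost of $2005, so operating at a loss of $277 is better by $1728.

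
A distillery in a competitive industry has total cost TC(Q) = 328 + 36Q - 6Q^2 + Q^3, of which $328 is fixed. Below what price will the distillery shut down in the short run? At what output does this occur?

$27 per unit, at Q = 3

Short-run supply begins at min AVC. From VC = 36Q - 6Q^2 + Q^3, AVC = 36 - 6Q + Q^2.
At the minimum of AVC, MC = AVC. MC = 36 - 12Q + 3Q^2; setting MC = AVC gives 2Q^2 - 6Q = 0, so Q = 3. min AVC = 27.
So the shutdown price is $27.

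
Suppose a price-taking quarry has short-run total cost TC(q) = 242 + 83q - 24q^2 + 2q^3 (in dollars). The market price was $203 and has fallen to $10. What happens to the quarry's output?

AVC = 83 - 24q + 2q^2, minimized at q = 6 where min AVC = $11. MC = 83 - 48q + 6q^2.
With P = $203 above the shutdown price, P = MC gives q = 10.
At P = $10 < min AVC = $11, price no longer covers variable cost at any output, so the firm shuts down: q = 0.

Output falls from 10 to 0 (the firm shuts down)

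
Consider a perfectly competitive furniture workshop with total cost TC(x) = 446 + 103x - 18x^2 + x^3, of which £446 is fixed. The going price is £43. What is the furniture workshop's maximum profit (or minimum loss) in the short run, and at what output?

AVC = 103 - 18x + x^2 has its minimum £22 at x = 9; price £43 clears that bar, so the firm operates.
With MC = 103 - 36x + 3x^2, P = MC on the upward-sloping part at x* = 10.
TR = 43·10 = 430. TC = 446 + 230 = 676. Profit = 430 − 676 = -£246.
By producing, the firm covers all variable cost plus £200 of fixed cost; shutting down would lose the full £446.

Profit = -£246 at x = 10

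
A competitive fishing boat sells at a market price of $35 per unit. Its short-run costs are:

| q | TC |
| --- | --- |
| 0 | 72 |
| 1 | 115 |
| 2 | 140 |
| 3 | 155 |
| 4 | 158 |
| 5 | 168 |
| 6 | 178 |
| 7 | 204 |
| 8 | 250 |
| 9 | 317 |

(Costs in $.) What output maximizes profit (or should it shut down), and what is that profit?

Profit at each row (π = 35q − TC): q=0: -72; q=1: -80; q=2: -70; q=3: -50; q=4: -18; q=5: 7; q=6: 32; q=7: 41; q=8: 30; q=9: -2.
Profit is maximized at q = 7. AVC there is 132/7 = $18.86 ≤ P, so producing beats shutting down (which would give -$72).

q = 7; profit = $41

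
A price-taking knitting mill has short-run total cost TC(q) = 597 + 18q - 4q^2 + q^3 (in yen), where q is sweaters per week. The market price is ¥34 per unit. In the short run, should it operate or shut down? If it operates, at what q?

Produce at q = 4

Strip out fixed cost: VC = 18q - 4q^2 + q^3. Then AVC = 18 - 4q + q^2 and MC = 18 - 8q + 3q^2.
The AVC parabola has its vertex at q = 4/2 = 2, where AVC = 18 - 4·2 + 2^2 = ¥14.
P = ¥34 exceeds min AVC = ¥14, so the firm stays open.
Solving P = MC: -16 - 8q + 3q^2 = 0 ⇒ q = -4/3 or 4. On the upward-sloping branch, q* = 4.
Check: AVC at q = 4 is ¥18 ≤ P, so revenue covers variable cost.
Profit = P·q − TC = 34·4 − 669 = -¥533, a loss, but smaller than the ¥597 fixed cost the firm would lose by shutting down.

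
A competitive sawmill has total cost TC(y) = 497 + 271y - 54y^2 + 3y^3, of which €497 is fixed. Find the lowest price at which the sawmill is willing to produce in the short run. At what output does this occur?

€28 per unit, at y = 9

Short-run supply begins at min AVC. From VC = 271y - 54y^2 + 3y^3, AVC = 271 - 54y + 3y^2.
At the minimum of AVC, MC = AVC. MC = 271 - 108y + 9y^2; setting MC = AVC gives 6y^2 - 54y = 0, so y = 9. min AVC = 28.
For P < €28 the firm produces nothing.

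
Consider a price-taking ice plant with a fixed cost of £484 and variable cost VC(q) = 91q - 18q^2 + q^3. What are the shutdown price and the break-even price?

Shutdown price = £10; break-even price = £58

AVC = 91 - 18q + q^2; minimized at q = 9, giving min AVC = £10. That is the shutdown price.
ATC = 484/q + 91 - 18q + q^2. Setting dATC/dq = −484/q^2 − 18 + 2q = 0 gives q = 11 (since 2·11^3 − 18·11^2 = 484).
min ATC = 484/11 + 91 − 18·11 + 11^2 = £58. That is the break-even price.
Between these two prices the firm operates at a loss; above £58 it earns a profit.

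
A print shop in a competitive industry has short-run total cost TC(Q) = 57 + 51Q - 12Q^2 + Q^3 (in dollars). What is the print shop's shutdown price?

$15 per unit

The shutdown price is the minimum of AVC. VC = 51Q - 12Q^2 + Q^3, so AVC = 51 - 12Q + Q^2.
dAVC/dQ = -12 + 2Q = 0 gives Q = 6. min AVC = 51 - 12·6 + 6^2 = 15.
So the shutdown price is $15.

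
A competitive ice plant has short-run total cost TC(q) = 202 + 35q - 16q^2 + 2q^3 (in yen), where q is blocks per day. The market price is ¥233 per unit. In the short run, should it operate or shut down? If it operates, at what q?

Produce at q = 9

Strip out fixed cost: VC = 35q - 16q^2 + 2q^3. Then AVC = 35 - 16q + 2q^2 and MC = 35 - 32q + 6q^2.
AVC is minimized where dAVC/dq = -16 + 4q = 0, at q = 4; min AVC = 35 - 16·4 + 2·4^2 = ¥3.
Because ¥233 ≥ ¥3, revenue can cover variable cost; the firm operates.
Set P = MC: 233 = 35 - 32q + 6q^2 → -198 - 32q + 6q^2 = 0. The roots are q = -11/3 and q = 9; the profit-maximizing output is on the rising part of MC, so q* = 9.
Check: AVC at q = 9 is ¥53 ≤ P, so revenue covers variable cost.
Profit = P·q − TC = 233·9 − 679 = ¥1418.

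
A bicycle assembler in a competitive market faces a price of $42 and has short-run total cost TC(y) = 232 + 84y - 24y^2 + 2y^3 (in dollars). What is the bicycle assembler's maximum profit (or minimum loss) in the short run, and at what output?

Profit = -$36 at y = 7

AVC = 84 - 24y + 2y^2; min AVC = $12 at y = 6. Since P = $42 ≥ min AVC, the firm produces.
With MC = 84 - 48y + 6y^2, P = MC on the upward-sloping part at y* = 7.
TR = 42·7 = 294. TC = 232 + 98 = 330. Profit = 294 − 330 = -$36.
Shutting down would mean losing the fixed cost of $232, so operating at a loss of $36 is better by $196.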